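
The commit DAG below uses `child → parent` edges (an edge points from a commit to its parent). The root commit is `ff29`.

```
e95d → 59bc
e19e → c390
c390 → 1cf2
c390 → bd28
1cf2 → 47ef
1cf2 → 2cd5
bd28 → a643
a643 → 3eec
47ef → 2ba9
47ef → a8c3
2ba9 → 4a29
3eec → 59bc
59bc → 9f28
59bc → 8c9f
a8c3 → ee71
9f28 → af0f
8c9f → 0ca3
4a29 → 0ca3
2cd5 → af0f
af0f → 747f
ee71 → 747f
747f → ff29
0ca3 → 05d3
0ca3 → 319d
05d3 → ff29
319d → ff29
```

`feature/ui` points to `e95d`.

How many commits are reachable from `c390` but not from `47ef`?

10

Reachable from c390: {05d3, 0ca3, 1cf2, 2ba9, 2cd5, 319d, 3eec, 47ef, 4a29, 59bc, 747f, 8c9f, 9f28, a643, a8c3, af0f, bd28, c390, ee71, ff29}.
Reachable from 47ef: {05d3, 0ca3, 2ba9, 319d, 47ef, 4a29, 747f, a8c3, ee71, ff29}.
In c390's history but not 47ef's: {1cf2, 2cd5, 3eec, 59bc, 8c9f, 9f28, a643, af0f, bd28, c390} — 10 commits.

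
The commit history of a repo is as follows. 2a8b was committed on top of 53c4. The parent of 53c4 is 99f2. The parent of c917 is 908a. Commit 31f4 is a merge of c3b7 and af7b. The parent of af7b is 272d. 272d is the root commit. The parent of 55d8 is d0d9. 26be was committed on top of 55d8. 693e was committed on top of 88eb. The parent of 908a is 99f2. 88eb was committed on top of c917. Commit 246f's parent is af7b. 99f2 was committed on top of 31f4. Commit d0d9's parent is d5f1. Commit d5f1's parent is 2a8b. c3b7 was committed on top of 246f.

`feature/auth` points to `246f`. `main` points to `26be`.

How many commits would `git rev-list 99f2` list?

6

Walking parent pointers from 99f2: reachable set = {246f, 272d, 31f4, 99f2, af7b, c3b7}.
That is 6 commits.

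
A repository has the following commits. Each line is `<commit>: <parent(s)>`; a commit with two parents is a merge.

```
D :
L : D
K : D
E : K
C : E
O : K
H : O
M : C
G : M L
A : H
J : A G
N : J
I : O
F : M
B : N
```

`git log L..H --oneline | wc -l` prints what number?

Reachable from H: {D, H, K, O}.
Reachable from L: {D, L}.
In H's history but not L's: {H, K, O} — 3 commits.

3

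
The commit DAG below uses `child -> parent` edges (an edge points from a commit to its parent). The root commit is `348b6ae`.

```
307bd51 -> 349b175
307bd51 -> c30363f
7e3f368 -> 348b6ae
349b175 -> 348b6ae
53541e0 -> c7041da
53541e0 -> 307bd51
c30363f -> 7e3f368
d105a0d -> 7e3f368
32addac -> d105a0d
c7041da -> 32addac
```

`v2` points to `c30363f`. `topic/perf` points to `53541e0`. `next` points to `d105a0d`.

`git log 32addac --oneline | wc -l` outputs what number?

4

Walking parent pointers from 32addac: reachable set = {32addac, 348b6ae, 7e3f368, d105a0d}.
That is 4 commits.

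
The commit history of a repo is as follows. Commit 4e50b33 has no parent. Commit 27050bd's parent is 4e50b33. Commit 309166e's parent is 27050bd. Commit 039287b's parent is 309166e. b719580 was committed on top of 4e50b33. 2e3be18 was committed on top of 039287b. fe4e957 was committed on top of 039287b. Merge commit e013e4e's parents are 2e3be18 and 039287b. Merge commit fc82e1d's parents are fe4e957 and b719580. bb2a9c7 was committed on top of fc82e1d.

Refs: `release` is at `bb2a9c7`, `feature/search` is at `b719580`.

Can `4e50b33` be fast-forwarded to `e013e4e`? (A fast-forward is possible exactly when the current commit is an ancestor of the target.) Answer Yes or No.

A fast-forward from 4e50b33 to e013e4e is possible iff 4e50b33 is an ancestor of e013e4e.
Ancestors of e013e4e: {039287b, 27050bd, 2e3be18, 309166e, 4e50b33, e013e4e}.
4e50b33 is among them, so fast-forward is possible.

Yes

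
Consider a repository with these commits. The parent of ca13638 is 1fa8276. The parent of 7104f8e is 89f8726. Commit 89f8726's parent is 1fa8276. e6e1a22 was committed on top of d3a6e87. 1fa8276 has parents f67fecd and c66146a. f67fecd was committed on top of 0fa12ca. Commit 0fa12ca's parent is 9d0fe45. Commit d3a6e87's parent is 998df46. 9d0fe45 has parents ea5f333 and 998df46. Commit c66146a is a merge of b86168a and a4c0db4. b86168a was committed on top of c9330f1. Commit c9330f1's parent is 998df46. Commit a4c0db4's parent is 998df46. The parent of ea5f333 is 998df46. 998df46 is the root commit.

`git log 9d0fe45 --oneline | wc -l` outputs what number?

Walking parent pointers from 9d0fe45: reachable set = {998df46, 9d0fe45, ea5f333}.
That is 3 commits.

3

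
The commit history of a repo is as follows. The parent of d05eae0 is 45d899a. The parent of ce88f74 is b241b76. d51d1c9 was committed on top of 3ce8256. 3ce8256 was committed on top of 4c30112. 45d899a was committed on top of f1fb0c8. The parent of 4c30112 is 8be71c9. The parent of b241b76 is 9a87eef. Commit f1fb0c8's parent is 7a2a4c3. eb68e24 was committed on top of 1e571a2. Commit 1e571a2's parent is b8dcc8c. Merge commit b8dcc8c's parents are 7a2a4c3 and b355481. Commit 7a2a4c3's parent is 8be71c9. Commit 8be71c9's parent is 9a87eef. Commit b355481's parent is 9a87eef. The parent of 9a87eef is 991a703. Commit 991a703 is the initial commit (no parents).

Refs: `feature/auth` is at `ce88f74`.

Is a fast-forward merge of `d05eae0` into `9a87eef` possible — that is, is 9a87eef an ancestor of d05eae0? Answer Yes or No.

Yes

A fast-forward from 9a87eef to d05eae0 is possible iff 9a87eef is an ancestor of d05eae0.
Ancestors of d05eae0: {45d899a, 7a2a4c3, 8be71c9, 991a703, 9a87eef, d05eae0, f1fb0c8}.
9a87eef is among them, so fast-forward is possible.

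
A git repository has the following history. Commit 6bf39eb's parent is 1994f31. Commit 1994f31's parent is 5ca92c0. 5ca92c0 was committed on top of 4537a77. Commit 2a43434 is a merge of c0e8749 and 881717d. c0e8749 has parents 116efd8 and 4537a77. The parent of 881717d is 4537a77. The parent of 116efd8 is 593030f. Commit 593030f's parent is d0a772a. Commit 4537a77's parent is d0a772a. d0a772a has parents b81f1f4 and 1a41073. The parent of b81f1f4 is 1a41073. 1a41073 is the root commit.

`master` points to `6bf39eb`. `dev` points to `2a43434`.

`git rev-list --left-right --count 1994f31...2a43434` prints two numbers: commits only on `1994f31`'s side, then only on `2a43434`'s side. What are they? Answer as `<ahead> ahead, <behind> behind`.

2 ahead, 5 behind

Reachable from 1994f31: {1994f31, 1a41073, 4537a77, 5ca92c0, b81f1f4, d0a772a}.
Reachable from 2a43434: {116efd8, 1a41073, 2a43434, 4537a77, 593030f, 881717d, b81f1f4, c0e8749, d0a772a}.
Only in 1994f31's history (ahead): {1994f31, 5ca92c0} — 2.
Only in 2a43434's history (behind): {116efd8, 2a43434, 593030f, 881717d, c0e8749} — 5.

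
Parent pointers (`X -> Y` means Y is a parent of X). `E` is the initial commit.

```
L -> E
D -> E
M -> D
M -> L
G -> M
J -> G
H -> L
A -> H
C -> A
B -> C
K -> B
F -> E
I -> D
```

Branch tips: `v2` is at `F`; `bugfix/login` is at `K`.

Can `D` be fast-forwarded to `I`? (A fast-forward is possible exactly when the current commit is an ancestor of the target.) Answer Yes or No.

A fast-forward from D to I is possible iff D is an ancestor of I.
Ancestors of I: {D, E, I}.
D is among them, so fast-forward is possible.

Yes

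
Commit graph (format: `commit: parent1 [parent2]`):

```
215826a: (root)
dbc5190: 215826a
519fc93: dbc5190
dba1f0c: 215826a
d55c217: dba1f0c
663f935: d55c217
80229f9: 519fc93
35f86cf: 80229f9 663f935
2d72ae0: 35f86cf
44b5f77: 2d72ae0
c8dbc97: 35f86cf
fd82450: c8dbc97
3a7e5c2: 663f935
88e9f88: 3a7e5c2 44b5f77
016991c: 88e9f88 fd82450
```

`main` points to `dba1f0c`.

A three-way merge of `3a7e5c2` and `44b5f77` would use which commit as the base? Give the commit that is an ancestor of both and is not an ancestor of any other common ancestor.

Ancestors of 3a7e5c2: {215826a, 3a7e5c2, 663f935, d55c217, dba1f0c}.
Ancestors of 44b5f77: {215826a, 2d72ae0, 35f86cf, 44b5f77, 519fc93, 663f935, 80229f9, d55c217, dba1f0c, dbc5190}.
Common ancestors: {215826a, 663f935, d55c217, dba1f0c}.
Among these, 663f935 is not an ancestor of any other common ancestor — it is the merge base.

663f935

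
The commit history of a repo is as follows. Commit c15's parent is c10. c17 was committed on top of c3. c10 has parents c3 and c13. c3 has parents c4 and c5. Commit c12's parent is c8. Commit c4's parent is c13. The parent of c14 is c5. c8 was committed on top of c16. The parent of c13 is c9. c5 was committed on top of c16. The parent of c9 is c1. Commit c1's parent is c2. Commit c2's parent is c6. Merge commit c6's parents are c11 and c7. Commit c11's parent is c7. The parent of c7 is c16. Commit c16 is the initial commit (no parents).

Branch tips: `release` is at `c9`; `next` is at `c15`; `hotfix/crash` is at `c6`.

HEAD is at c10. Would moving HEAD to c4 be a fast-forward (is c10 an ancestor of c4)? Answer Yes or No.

A fast-forward from c10 to c4 is possible iff c10 is an ancestor of c4.
Ancestors of c4: {c1, c11, c13, c16, c2, c4, c6, c7, c9}.
c10 is not among them, so fast-forward is not possible.

No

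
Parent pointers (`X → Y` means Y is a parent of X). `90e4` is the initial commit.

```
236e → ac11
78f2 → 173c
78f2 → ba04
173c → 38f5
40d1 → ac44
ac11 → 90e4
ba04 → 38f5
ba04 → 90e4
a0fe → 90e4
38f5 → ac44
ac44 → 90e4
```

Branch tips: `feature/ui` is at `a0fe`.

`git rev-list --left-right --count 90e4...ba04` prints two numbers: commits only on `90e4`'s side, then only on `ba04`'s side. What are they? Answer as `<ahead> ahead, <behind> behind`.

0 ahead, 3 behind

Reachable from 90e4: {90e4}.
Reachable from ba04: {38f5, 90e4, ac44, ba04}.
Only in 90e4's history (ahead): {} — 0.
Only in ba04's history (behind): {38f5, ac44, ba04} — 3.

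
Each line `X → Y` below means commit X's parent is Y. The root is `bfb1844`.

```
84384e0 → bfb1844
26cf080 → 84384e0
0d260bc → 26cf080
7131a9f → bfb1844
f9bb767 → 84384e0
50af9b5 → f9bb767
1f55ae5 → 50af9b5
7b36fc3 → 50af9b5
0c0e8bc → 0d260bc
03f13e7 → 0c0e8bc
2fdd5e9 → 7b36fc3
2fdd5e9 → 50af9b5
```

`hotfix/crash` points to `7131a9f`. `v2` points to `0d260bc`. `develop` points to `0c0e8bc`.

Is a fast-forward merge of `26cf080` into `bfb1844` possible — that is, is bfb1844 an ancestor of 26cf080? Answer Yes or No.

A fast-forward from bfb1844 to 26cf080 is possible iff bfb1844 is an ancestor of 26cf080.
Ancestors of 26cf080: {26cf080, 84384e0, bfb1844}.
bfb1844 is among them, so fast-forward is possible.

Yes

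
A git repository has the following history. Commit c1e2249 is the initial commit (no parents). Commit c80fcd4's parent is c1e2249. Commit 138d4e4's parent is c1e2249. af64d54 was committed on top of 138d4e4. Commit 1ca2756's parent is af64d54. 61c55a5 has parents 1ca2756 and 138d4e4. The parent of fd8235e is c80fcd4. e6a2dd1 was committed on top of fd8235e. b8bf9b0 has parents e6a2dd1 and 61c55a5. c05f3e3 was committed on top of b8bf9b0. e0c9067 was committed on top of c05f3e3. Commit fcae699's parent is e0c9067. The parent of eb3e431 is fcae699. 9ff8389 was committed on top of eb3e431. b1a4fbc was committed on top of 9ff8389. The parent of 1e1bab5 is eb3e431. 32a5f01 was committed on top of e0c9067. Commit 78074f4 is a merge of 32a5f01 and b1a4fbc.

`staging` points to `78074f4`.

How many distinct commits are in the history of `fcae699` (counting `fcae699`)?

Walking parent pointers from fcae699: reachable set = {138d4e4, 1ca2756, 61c55a5, af64d54, b8bf9b0, c05f3e3, c1e2249, c80fcd4, e0c9067, e6a2dd1, fcae699, fd8235e}.
That is 12 commits.

12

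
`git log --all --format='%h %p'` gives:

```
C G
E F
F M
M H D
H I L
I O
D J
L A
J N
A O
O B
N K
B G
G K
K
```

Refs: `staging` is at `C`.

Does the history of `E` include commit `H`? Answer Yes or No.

Ancestors of E (commits reachable by following parents): {A, B, D, E, F, G, H, I, J, K, L, M, N, O}.
H is in that set, so it is an ancestor of E.

Yes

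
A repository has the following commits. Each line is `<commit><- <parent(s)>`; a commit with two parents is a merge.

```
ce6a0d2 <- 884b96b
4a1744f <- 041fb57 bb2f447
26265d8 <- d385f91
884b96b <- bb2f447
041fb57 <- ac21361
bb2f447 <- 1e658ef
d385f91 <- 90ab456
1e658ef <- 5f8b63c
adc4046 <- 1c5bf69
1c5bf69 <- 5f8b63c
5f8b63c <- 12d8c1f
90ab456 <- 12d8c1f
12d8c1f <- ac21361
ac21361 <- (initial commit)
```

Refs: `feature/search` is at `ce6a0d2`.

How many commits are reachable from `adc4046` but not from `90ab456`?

3

Reachable from adc4046: {12d8c1f, 1c5bf69, 5f8b63c, ac21361, adc4046}.
Reachable from 90ab456: {12d8c1f, 90ab456, ac21361}.
In adc4046's history but not 90ab456's: {1c5bf69, 5f8b63c, adc4046} — 3 commits.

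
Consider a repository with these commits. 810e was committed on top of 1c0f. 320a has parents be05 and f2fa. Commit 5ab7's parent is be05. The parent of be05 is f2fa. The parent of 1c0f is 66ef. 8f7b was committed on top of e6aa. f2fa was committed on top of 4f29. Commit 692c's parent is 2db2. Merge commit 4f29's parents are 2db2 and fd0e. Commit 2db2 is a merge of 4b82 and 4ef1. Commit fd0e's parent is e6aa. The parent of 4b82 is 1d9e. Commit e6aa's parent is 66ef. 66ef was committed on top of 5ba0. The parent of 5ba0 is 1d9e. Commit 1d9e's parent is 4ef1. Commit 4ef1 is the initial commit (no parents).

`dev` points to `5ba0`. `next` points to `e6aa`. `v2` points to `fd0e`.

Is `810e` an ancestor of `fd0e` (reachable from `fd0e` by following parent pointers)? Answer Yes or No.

Ancestors of fd0e: {1d9e, 4ef1, 5ba0, 66ef, e6aa, fd0e}.
810e is not in that set, so it is not an ancestor of fd0e.

No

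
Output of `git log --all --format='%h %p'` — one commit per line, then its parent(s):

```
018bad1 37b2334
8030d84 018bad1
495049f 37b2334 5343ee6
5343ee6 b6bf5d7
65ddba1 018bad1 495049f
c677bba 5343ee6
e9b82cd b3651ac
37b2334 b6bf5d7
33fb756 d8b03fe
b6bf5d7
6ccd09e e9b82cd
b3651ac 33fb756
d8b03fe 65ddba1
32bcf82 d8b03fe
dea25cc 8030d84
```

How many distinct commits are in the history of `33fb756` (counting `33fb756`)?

8

Walking parent pointers from 33fb756: reachable set = {018bad1, 33fb756, 37b2334, 495049f, 5343ee6, 65ddba1, b6bf5d7, d8b03fe}.
That is 8 commits.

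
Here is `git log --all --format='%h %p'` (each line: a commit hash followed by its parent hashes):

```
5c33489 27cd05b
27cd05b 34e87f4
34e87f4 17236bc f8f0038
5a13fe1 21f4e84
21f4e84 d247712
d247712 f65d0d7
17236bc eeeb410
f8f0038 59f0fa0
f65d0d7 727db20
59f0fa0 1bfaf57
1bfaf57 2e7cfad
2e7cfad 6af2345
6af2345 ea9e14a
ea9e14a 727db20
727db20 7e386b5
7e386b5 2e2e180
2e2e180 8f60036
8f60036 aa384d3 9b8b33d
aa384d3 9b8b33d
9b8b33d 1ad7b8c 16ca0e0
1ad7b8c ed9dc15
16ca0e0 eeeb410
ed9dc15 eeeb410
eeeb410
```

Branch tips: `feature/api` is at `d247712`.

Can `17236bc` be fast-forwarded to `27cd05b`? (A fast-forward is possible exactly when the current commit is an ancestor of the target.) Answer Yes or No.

A fast-forward from 17236bc to 27cd05b is possible iff 17236bc is an ancestor of 27cd05b.
Ancestors of 27cd05b: {16ca0e0, 17236bc, 1ad7b8c, 1bfaf57, 27cd05b, 2e2e180, 2e7cfad, 34e87f4, 59f0fa0, 6af2345, 727db20, 7e386b5, 8f60036, 9b8b33d, aa384d3, ea9e14a, ed9dc15, eeeb410, f8f0038}.
17236bc is among them, so fast-forward is possible.

Yes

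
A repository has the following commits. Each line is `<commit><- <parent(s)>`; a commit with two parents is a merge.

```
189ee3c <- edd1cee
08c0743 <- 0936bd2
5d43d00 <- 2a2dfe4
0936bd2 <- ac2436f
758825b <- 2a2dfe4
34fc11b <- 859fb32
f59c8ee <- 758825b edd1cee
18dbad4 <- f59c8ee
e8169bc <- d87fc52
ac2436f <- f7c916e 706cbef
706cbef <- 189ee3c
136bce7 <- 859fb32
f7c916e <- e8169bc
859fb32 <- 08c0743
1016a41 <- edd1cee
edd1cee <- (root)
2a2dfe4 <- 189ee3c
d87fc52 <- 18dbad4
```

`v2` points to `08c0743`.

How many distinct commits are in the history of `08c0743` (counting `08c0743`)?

13

Walking parent pointers from 08c0743: reachable set = {08c0743, 0936bd2, 189ee3c, 18dbad4, 2a2dfe4, 706cbef, 758825b, ac2436f, d87fc52, e8169bc, edd1cee, f59c8ee, f7c916e}.
That is 13 commits.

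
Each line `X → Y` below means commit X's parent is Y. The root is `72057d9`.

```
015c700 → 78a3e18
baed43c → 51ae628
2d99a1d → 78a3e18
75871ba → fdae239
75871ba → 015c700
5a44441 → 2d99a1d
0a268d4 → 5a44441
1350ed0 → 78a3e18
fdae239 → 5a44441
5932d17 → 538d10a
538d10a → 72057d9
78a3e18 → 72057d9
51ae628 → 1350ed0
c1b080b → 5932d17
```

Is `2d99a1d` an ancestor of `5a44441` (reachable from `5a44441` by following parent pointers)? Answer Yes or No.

Yes

Ancestors of 5a44441 (commits reachable by following parents): {2d99a1d, 5a44441, 72057d9, 78a3e18}.
2d99a1d is in that set, so it is an ancestor of 5a44441.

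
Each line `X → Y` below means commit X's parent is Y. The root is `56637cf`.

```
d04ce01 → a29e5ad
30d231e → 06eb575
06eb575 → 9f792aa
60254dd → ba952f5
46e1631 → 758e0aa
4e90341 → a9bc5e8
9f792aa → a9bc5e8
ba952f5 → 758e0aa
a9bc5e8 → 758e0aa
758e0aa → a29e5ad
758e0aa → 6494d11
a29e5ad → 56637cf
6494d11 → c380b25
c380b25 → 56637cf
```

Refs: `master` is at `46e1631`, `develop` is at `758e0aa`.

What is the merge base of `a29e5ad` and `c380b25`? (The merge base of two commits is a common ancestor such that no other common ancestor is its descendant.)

56637cf

Ancestors of a29e5ad: {56637cf, a29e5ad}.
Ancestors of c380b25: {56637cf, c380b25}.
Common ancestors: {56637cf}.
The only common ancestor is 56637cf, so it is the merge base.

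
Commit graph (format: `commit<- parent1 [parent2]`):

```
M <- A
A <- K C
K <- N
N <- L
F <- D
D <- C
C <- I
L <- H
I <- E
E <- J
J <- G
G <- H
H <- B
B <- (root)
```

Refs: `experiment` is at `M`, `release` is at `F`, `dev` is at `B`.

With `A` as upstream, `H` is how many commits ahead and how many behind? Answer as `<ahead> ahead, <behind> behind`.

Reachable from H: {B, H}.
Reachable from A: {A, B, C, E, G, H, I, J, K, L, N}.
Only in H's history (ahead): {} — 0.
Only in A's history (behind): {A, C, E, G, I, J, K, L, N} — 9.

0 ahead, 9 behind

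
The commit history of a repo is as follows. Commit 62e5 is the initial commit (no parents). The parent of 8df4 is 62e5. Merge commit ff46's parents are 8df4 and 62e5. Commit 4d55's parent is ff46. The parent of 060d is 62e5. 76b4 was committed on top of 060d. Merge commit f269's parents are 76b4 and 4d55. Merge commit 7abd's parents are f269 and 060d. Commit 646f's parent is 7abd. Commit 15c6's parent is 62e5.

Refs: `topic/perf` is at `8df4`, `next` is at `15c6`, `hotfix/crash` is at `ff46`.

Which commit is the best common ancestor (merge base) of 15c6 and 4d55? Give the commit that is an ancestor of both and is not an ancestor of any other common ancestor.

62e5

Ancestors of 15c6: {15c6, 62e5}.
Ancestors of 4d55: {4d55, 62e5, 8df4, ff46}.
Common ancestors: {62e5}.
The only common ancestor is 62e5, so it is the merge base.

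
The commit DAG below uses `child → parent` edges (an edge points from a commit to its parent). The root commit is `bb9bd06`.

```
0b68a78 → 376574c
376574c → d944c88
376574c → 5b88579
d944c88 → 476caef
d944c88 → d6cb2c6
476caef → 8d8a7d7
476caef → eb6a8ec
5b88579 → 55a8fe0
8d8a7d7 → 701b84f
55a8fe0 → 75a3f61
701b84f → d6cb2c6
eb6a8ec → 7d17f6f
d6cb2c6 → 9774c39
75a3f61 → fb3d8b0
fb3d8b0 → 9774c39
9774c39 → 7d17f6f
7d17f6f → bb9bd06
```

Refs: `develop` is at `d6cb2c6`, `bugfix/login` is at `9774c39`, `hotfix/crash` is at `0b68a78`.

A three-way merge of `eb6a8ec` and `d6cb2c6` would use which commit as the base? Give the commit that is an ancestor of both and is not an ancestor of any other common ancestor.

Ancestors of eb6a8ec: {7d17f6f, bb9bd06, eb6a8ec}.
Ancestors of d6cb2c6: {7d17f6f, 9774c39, bb9bd06, d6cb2c6}.
Common ancestors: {7d17f6f, bb9bd06}.
Among these, 7d17f6f is not an ancestor of any other common ancestor — it is the merge base.

7d17f6f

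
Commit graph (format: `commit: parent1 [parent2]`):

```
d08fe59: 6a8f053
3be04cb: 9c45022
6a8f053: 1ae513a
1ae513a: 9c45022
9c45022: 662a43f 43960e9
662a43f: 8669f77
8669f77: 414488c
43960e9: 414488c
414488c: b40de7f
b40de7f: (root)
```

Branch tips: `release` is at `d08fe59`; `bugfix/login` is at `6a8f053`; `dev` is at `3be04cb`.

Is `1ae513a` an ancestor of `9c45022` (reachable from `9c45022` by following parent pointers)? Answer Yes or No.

Ancestors of 9c45022: {414488c, 43960e9, 662a43f, 8669f77, 9c45022, b40de7f}.
1ae513a is not in that set, so it is not an ancestor of 9c45022.

No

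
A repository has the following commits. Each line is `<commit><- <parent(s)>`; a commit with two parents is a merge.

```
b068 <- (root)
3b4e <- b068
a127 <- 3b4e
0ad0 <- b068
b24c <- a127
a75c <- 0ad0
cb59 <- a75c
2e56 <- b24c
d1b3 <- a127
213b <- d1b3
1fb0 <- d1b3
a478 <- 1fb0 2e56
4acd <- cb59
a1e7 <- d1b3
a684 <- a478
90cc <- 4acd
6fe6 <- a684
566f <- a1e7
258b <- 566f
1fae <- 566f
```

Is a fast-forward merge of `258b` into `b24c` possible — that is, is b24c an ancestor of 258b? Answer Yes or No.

No

A fast-forward from b24c to 258b is possible iff b24c is an ancestor of 258b.
Ancestors of 258b: {258b, 3b4e, 566f, a127, a1e7, b068, d1b3}.
b24c is not among them, so fast-forward is not possible.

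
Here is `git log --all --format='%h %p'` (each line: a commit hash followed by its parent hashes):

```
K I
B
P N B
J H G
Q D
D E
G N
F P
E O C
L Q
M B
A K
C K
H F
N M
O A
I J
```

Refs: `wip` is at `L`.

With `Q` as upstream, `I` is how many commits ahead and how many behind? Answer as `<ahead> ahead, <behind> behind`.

0 ahead, 7 behind

Reachable from I: {B, F, G, H, I, J, M, N, P}.
Reachable from Q: {A, B, C, D, E, F, G, H, I, J, K, M, N, O, P, Q}.
Only in I's history (ahead): {} — 0.
Only in Q's history (behind): {A, C, D, E, K, O, Q} — 7.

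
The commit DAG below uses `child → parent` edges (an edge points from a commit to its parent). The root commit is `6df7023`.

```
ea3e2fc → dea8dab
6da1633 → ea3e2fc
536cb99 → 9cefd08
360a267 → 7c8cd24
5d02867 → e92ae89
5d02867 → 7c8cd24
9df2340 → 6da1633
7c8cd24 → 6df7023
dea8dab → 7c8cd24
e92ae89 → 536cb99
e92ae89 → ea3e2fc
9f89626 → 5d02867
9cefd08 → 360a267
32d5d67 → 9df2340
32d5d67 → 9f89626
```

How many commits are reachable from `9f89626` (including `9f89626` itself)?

Walking parent pointers from 9f89626: reachable set = {360a267, 536cb99, 5d02867, 6df7023, 7c8cd24, 9cefd08, 9f89626, dea8dab, e92ae89, ea3e2fc}.
That is 10 commits.

10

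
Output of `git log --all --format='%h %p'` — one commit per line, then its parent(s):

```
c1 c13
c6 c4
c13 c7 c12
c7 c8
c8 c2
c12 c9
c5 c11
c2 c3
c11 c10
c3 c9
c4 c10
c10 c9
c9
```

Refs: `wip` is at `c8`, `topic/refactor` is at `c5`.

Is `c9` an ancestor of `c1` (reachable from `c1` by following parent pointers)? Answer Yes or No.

Ancestors of c1 (commits reachable by following parents): {c1, c12, c13, c2, c3, c7, c8, c9}.
c9 is in that set, so it is an ancestor of c1.

Yes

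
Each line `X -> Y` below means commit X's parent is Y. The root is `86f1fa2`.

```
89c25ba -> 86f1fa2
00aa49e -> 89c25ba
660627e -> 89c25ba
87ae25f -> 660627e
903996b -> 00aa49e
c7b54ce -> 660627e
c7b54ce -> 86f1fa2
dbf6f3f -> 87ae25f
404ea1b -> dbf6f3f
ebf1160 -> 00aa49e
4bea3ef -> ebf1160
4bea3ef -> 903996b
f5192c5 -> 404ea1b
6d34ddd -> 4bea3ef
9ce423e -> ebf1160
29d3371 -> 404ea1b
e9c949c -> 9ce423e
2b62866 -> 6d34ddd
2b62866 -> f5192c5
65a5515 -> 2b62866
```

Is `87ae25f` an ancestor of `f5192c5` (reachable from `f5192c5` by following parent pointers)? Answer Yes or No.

Yes

Ancestors of f5192c5 (commits reachable by following parents): {404ea1b, 660627e, 86f1fa2, 87ae25f, 89c25ba, dbf6f3f, f5192c5}.
87ae25f is in that set, so it is an ancestor of f5192c5.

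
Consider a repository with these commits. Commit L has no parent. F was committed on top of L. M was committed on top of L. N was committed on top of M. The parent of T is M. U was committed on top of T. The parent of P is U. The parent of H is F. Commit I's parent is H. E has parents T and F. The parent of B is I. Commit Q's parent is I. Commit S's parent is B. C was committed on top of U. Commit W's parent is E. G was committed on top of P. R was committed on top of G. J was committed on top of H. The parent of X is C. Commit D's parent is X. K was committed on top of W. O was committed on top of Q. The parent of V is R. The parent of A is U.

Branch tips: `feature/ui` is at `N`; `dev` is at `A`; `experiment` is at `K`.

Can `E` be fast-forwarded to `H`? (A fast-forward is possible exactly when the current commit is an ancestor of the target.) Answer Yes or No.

A fast-forward from E to H is possible iff E is an ancestor of H.
Ancestors of H: {F, H, L}.
E is not among them, so fast-forward is not possible.

No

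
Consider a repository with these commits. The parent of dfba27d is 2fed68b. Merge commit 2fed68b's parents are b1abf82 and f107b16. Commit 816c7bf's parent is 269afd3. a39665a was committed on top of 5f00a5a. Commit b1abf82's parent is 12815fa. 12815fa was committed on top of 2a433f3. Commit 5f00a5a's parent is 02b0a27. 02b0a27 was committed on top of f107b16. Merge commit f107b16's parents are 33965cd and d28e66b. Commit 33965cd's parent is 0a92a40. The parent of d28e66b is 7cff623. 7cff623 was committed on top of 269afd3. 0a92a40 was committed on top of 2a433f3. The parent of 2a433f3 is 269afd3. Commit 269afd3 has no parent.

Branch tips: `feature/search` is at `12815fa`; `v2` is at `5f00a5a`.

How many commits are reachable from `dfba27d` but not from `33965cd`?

Reachable from dfba27d: {0a92a40, 12815fa, 269afd3, 2a433f3, 2fed68b, 33965cd, 7cff623, b1abf82, d28e66b, dfba27d, f107b16}.
Reachable from 33965cd: {0a92a40, 269afd3, 2a433f3, 33965cd}.
In dfba27d's history but not 33965cd's: {12815fa, 2fed68b, 7cff623, b1abf82, d28e66b, dfba27d, f107b16} — 7 commits.

7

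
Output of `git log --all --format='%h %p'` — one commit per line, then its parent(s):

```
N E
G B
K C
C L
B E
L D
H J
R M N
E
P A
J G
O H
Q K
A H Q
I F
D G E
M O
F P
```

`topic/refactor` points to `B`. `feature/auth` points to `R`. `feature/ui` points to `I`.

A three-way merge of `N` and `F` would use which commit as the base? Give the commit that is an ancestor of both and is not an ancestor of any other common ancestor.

E

Ancestors of N: {E, N}.
Ancestors of F: {A, B, C, D, E, F, G, H, J, K, L, P, Q}.
Common ancestors: {E}.
The only common ancestor is E, so it is the merge base.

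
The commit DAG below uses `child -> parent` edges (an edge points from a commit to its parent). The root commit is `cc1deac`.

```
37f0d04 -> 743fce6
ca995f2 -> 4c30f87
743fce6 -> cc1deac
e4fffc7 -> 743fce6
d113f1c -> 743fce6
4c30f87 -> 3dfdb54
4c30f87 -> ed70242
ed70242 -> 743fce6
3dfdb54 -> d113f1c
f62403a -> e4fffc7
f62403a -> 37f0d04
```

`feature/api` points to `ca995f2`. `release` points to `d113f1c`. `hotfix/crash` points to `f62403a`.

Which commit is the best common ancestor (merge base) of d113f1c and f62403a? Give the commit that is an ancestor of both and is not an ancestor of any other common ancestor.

743fce6

Ancestors of d113f1c: {743fce6, cc1deac, d113f1c}.
Ancestors of f62403a: {37f0d04, 743fce6, cc1deac, e4fffc7, f62403a}.
Common ancestors: {743fce6, cc1deac}.
Among these, 743fce6 is not an ancestor of any other common ancestor — it is the merge base.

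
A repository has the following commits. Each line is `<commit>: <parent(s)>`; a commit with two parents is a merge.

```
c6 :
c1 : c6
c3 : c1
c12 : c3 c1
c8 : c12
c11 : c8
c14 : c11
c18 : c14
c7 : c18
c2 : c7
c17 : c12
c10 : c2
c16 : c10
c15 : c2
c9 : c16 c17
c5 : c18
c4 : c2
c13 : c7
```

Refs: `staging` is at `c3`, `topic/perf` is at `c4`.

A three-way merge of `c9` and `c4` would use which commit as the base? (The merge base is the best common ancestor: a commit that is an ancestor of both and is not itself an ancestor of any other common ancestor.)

c2

Ancestors of c9: {c1, c10, c11, c12, c14, c16, c17, c18, c2, c3, c6, c7, c8, c9}.
Ancestors of c4: {c1, c11, c12, c14, c18, c2, c3, c4, c6, c7, c8}.
Common ancestors: {c1, c11, c12, c14, c18, c2, c3, c6, c7, c8}.
Among these, c2 is not an ancestor of any other common ancestor — it is the merge base.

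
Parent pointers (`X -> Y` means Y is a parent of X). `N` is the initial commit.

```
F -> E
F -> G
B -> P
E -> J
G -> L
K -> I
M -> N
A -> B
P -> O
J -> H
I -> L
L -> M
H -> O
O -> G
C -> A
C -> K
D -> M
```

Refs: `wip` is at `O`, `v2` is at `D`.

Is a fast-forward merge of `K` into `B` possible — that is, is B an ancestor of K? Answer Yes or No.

No

A fast-forward from B to K is possible iff B is an ancestor of K.
Ancestors of K: {I, K, L, M, N}.
B is not among them, so fast-forward is not possible.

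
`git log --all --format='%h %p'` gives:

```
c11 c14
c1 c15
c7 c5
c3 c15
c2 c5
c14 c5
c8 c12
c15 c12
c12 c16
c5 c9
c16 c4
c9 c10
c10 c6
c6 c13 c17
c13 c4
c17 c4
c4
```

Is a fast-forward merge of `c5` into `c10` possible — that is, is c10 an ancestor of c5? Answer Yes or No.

Yes

A fast-forward from c10 to c5 is possible iff c10 is an ancestor of c5.
Ancestors of c5: {c10, c13, c17, c4, c5, c6, c9}.
c10 is among them, so fast-forward is possible.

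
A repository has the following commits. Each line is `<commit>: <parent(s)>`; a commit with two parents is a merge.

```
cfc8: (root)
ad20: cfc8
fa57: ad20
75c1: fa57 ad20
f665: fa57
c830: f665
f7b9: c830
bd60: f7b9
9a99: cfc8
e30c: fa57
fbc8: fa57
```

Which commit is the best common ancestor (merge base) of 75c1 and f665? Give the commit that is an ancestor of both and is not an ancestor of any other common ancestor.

Ancestors of 75c1: {75c1, ad20, cfc8, fa57}.
Ancestors of f665: {ad20, cfc8, f665, fa57}.
Common ancestors: {ad20, cfc8, fa57}.
Among these, fa57 is not an ancestor of any other common ancestor — it is the merge base.

fa57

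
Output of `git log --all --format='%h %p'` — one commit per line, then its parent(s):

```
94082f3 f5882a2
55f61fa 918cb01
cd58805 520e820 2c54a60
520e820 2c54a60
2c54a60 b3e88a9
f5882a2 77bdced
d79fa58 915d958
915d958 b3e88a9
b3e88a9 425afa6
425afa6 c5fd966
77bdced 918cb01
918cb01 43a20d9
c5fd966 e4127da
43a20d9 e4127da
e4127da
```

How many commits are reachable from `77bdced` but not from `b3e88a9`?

3

Reachable from 77bdced: {43a20d9, 77bdced, 918cb01, e4127da}.
Reachable from b3e88a9: {425afa6, b3e88a9, c5fd966, e4127da}.
In 77bdced's history but not b3e88a9's: {43a20d9, 77bdced, 918cb01} — 3 commits.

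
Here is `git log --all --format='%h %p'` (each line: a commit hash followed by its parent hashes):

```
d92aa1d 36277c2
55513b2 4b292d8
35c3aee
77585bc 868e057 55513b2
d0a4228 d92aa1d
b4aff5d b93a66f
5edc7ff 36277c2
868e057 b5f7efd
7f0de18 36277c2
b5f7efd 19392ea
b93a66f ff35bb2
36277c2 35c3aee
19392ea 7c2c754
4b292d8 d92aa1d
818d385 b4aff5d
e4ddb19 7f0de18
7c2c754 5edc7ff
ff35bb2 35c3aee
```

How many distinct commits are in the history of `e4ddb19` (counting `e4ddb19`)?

4

Walking parent pointers from e4ddb19: reachable set = {35c3aee, 36277c2, 7f0de18, e4ddb19}.
That is 4 commits.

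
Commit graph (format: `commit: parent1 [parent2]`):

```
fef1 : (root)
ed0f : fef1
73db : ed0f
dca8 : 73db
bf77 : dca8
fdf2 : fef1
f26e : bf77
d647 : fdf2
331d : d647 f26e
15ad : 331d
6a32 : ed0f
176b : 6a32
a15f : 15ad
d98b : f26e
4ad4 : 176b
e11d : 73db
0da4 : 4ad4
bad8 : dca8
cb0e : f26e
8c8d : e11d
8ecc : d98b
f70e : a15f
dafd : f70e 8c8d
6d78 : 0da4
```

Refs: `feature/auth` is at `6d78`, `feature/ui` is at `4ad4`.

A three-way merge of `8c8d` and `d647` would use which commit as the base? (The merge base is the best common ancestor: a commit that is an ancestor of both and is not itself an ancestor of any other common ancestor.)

fef1

Ancestors of 8c8d: {73db, 8c8d, e11d, ed0f, fef1}.
Ancestors of d647: {d647, fdf2, fef1}.
Common ancestors: {fef1}.
The only common ancestor is fef1, so it is the merge base.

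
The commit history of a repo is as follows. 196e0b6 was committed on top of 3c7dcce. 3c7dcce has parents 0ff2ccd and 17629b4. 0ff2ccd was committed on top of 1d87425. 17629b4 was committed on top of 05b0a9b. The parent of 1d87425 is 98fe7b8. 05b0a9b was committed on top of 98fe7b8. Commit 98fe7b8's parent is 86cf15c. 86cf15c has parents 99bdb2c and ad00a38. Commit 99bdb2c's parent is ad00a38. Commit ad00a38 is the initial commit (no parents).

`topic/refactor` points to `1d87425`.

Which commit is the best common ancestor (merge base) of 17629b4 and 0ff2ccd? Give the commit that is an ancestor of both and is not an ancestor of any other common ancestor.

98fe7b8

Ancestors of 17629b4: {05b0a9b, 17629b4, 86cf15c, 98fe7b8, 99bdb2c, ad00a38}.
Ancestors of 0ff2ccd: {0ff2ccd, 1d87425, 86cf15c, 98fe7b8, 99bdb2c, ad00a38}.
Common ancestors: {86cf15c, 98fe7b8, 99bdb2c, ad00a38}.
Among these, 98fe7b8 is not an ancestor of any other common ancestor — it is the merge base.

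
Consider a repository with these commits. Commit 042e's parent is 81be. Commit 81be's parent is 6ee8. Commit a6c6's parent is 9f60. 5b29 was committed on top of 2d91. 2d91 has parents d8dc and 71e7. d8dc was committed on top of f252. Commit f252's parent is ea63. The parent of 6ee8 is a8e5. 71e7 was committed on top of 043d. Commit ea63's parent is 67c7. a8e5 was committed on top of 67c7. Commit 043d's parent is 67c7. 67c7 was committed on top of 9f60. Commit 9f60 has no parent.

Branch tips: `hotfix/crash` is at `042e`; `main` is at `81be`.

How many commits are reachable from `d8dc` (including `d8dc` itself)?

5

Walking parent pointers from d8dc: reachable set = {67c7, 9f60, d8dc, ea63, f252}.
That is 5 commits.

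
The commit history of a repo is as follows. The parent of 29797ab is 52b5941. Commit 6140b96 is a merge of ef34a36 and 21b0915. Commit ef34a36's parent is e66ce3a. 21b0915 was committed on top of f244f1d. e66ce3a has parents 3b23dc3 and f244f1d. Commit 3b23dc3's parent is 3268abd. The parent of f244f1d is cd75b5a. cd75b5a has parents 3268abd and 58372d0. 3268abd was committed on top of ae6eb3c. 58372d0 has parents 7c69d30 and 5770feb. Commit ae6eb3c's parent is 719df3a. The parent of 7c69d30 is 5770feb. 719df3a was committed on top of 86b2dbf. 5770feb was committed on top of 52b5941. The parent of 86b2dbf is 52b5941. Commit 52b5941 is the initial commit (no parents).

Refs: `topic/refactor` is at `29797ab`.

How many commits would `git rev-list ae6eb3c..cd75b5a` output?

Reachable from cd75b5a: {3268abd, 52b5941, 5770feb, 58372d0, 719df3a, 7c69d30, 86b2dbf, ae6eb3c, cd75b5a}.
Reachable from ae6eb3c: {52b5941, 719df3a, 86b2dbf, ae6eb3c}.
In cd75b5a's history but not ae6eb3c's: {3268abd, 5770feb, 58372d0, 7c69d30, cd75b5a} — 5 commits.

5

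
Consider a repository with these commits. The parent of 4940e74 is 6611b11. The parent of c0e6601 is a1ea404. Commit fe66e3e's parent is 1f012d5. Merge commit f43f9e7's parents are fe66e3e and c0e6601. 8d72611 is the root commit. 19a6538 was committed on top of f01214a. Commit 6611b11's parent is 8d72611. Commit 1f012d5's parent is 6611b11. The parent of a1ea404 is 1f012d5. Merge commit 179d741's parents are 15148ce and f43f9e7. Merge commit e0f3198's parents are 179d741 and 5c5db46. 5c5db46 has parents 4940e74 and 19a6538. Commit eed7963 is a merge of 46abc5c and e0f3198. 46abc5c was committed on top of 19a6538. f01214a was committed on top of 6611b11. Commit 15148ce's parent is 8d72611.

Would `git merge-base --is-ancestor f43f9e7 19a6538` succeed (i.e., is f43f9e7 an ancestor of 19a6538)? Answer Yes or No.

Ancestors of 19a6538: {19a6538, 6611b11, 8d72611, f01214a}.
f43f9e7 is not in that set, so it is not an ancestor of 19a6538.

No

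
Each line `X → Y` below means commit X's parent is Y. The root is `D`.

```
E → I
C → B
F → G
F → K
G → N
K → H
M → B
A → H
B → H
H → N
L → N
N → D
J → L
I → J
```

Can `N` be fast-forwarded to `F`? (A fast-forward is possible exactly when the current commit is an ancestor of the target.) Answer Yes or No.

Yes

A fast-forward from N to F is possible iff N is an ancestor of F.
Ancestors of F: {D, F, G, H, K, N}.
N is among them, so fast-forward is possible.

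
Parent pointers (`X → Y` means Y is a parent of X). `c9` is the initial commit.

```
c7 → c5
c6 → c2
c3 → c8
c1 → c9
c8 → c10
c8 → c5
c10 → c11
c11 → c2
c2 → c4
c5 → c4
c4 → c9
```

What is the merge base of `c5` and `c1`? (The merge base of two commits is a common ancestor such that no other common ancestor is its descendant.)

c9

Ancestors of c5: {c4, c5, c9}.
Ancestors of c1: {c1, c9}.
Common ancestors: {c9}.
The only common ancestor is c9, so it is the merge base.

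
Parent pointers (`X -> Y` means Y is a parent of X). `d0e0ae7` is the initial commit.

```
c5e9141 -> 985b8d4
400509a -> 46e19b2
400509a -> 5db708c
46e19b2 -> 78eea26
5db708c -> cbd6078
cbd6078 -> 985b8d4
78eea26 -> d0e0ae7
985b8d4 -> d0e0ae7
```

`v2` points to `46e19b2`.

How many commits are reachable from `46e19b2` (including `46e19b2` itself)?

3

Walking parent pointers from 46e19b2: reachable set = {46e19b2, 78eea26, d0e0ae7}.
That is 3 commits.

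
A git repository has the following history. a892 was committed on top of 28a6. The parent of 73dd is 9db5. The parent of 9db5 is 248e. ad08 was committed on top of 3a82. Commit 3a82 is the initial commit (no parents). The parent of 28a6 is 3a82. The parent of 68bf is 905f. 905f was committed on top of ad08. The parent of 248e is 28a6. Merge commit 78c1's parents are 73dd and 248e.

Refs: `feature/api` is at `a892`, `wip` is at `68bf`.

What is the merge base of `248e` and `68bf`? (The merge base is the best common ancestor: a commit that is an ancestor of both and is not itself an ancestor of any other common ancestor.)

3a82

Ancestors of 248e: {248e, 28a6, 3a82}.
Ancestors of 68bf: {3a82, 68bf, 905f, ad08}.
Common ancestors: {3a82}.
The only common ancestor is 3a82, so it is the merge base.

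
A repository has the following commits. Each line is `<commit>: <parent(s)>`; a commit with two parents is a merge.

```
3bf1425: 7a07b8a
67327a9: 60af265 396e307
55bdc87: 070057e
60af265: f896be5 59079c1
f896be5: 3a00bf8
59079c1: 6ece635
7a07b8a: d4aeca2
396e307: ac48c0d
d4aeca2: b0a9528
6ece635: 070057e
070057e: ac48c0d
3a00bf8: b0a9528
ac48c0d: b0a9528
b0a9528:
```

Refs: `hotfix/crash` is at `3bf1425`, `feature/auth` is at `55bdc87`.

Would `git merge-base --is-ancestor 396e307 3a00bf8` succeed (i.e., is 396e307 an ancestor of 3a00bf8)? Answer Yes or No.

Ancestors of 3a00bf8: {3a00bf8, b0a9528}.
396e307 is not in that set, so it is not an ancestor of 3a00bf8.

No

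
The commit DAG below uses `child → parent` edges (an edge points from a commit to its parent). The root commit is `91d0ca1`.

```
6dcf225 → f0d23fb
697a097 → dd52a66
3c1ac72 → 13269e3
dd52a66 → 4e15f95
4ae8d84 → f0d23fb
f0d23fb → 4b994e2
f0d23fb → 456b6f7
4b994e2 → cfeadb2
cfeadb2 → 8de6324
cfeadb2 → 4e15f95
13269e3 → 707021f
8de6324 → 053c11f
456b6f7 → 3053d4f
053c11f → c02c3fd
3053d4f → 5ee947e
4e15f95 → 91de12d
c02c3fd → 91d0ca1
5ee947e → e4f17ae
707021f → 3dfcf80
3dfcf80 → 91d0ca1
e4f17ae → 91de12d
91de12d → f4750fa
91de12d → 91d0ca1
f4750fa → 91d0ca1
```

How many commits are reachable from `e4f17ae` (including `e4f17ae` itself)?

4

Walking parent pointers from e4f17ae: reachable set = {91d0ca1, 91de12d, e4f17ae, f4750fa}.
That is 4 commits.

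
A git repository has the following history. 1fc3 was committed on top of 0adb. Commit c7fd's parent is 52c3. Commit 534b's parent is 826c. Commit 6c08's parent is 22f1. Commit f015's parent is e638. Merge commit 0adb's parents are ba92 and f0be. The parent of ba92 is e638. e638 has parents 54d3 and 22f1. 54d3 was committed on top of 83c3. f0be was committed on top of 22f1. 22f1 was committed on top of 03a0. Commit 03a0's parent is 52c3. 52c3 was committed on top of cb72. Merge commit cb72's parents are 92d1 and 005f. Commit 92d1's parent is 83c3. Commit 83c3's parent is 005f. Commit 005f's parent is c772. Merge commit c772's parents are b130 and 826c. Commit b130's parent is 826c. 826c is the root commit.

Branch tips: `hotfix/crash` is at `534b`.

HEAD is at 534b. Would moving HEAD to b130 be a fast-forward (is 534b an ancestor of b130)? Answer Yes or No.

No

A fast-forward from 534b to b130 is possible iff 534b is an ancestor of b130.
Ancestors of b130: {826c, b130}.
534b is not among them, so fast-forward is not possible.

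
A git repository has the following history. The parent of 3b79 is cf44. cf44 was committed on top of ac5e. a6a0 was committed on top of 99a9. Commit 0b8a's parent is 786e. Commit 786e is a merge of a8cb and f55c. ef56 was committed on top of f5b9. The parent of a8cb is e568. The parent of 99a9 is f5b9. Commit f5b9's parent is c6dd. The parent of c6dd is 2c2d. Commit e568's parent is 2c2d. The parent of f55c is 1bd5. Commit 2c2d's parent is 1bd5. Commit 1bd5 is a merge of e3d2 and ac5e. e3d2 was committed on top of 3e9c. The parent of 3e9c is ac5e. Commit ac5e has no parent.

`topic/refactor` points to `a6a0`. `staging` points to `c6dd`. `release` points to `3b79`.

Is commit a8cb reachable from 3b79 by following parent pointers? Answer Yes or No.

Ancestors of 3b79: {3b79, ac5e, cf44}.
a8cb is not in that set, so it is not an ancestor of 3b79.

No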